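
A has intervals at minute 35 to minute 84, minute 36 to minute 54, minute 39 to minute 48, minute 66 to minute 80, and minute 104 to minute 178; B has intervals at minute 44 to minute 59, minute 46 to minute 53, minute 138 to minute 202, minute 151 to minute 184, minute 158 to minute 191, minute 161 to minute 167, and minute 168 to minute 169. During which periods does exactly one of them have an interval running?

Merge the first list: minute 35 to minute 84, minute 104 to minute 178.
Merge the second list: minute 44 to minute 59, minute 138 to minute 202.
A but not B: minute 35 to minute 44, minute 59 to minute 84, minute 104 to minute 138.
B but not A: minute 178 to minute 202.
Combining gives A △ B.

minute 35 to minute 44, minute 59 to minute 84, minute 104 to minute 138, minute 178 to minute 202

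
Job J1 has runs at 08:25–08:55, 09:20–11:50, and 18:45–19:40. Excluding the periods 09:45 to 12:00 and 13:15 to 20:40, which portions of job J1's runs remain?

08:25-08:55: no B overlap → unchanged.
09:20-11:50 minus B → 09:20-09:45.
18:45-19:40: fully covered by B → removed.

08:25-08:55, 09:20-09:45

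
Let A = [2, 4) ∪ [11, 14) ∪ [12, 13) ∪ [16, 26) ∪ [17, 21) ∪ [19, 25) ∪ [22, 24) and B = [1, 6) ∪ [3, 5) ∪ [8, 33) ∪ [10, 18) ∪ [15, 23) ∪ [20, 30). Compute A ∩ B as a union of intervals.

A, merged: [2, 4), [11, 14), [16, 26).
B, merged: [1, 6), [8, 33).
[2, 4) overlaps B on [2, 4).
[11, 14) overlaps B on [11, 14).
[16, 26) overlaps B on [16, 26).

[2, 4) ∪ [11, 14) ∪ [16, 26)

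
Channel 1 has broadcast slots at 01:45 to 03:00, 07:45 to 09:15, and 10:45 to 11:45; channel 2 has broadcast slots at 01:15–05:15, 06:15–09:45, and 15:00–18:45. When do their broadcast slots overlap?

01:45–03:00, 07:45–09:15

01:45–03:00 ∩ B → 01:45–03:00.
07:45–09:15 ∩ B → 07:45–09:15.
10:45–11:45 meets no B interval.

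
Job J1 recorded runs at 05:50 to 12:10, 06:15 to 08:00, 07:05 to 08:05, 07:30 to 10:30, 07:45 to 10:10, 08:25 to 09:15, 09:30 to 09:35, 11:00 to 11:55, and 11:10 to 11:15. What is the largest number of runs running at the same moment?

Walk the sorted start/end points keeping a running depth.
The depth first hits 5 at 07:45.

5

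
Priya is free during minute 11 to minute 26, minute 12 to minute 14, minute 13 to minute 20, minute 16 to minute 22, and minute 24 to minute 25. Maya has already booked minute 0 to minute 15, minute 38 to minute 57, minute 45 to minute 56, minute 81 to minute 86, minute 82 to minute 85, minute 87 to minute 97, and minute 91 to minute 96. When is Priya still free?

minute 15 to minute 26

Merge the first list: minute 11 to minute 26.
Merge the second list: minute 0 to minute 15, minute 38 to minute 57, minute 81 to minute 86, minute 87 to minute 97.
minute 11 to minute 26 with B removed leaves minute 15 to minute 26.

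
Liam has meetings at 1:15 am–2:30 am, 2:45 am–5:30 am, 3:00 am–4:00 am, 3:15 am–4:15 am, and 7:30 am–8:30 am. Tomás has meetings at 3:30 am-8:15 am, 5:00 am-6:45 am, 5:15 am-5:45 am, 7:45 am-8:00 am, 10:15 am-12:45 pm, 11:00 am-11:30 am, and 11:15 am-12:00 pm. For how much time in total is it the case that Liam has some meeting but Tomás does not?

A, merged: 1:15 am–2:30 am, 2:45 am–5:30 am, 7:30 am–8:30 am.
B, merged: 3:30 am–8:15 am, 10:15 am–12:45 pm.
A \ B = 1:15 am–2:30 am, 2:45 am–3:30 am, 8:15 am–8:30 am.
Total: 1 h 15 min + 45 min + 15 min = 2 h 15 min.

2 h 15 min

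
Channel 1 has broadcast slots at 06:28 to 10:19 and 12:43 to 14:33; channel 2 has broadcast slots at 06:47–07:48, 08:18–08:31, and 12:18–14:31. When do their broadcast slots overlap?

06:47–07:48, 08:18–08:31, 12:43–14:31

06:28–10:19 overlaps B on 06:47–07:48, 08:18–08:31.
12:43–14:33 overlaps B on 12:43–14:31.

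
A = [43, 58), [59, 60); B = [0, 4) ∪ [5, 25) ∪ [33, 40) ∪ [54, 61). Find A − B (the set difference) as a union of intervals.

[43, 54)

[43, 58) minus B → [43, 54).
[59, 60): fully covered by B → removed.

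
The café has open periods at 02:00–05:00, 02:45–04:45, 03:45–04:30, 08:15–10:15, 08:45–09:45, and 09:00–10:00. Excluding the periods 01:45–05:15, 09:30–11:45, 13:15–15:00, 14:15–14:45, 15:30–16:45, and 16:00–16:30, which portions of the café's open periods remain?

08:15–09:30

First set merges to 02:00–05:00, 08:15–10:15.
Second set merges to 01:45–05:15, 09:30–11:45, 13:15–15:00, 15:30–16:45.
02:00–05:00 lies entirely inside B → drops out.
08:15–10:15 with B removed leaves 08:15–09:30.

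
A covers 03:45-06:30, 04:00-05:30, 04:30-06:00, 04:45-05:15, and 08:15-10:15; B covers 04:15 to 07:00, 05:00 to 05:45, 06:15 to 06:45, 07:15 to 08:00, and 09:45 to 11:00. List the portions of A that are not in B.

Merge the first list: 03:45–06:30, 08:15–10:15.
Merge the second list: 04:15–07:00, 07:15–08:00, 09:45–11:00.
03:45–06:30 \ B = 03:45–04:15.
08:15–10:15 \ B = 08:15–09:45.

03:45–04:15, 08:15–09:45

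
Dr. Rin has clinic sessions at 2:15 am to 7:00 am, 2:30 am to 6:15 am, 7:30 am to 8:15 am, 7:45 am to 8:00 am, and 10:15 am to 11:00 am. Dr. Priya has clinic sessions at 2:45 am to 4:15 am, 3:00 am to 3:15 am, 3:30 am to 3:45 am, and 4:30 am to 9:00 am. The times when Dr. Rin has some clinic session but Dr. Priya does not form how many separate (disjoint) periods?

3

First set merges to 2:15 am-7:00 am, 7:30 am-8:15 am, 10:15 am-11:00 am.
Second set merges to 2:45 am-4:15 am, 4:30 am-9:00 am.
A \ B = 2:15 am-2:45 am, 4:15 am-4:30 am, 10:15 am-11:00 am.
That is 3 disjoint pieces.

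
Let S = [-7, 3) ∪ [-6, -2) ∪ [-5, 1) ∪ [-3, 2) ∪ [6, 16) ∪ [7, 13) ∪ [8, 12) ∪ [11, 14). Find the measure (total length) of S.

Merged: [-7, 3), [6, 16).
Lengths: 10 + 10 = 20.

20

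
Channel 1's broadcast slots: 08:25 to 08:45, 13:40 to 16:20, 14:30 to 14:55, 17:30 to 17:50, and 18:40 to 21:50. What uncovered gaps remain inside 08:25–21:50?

08:45–13:40, 16:20–17:30, 17:50–18:40

The merged coverage is 08:25–08:45, 13:40–16:20, 17:30–17:50, 18:40–21:50.
Complement within 08:25–21:50: 08:45–13:40, 16:20–17:30, 17:50–18:40.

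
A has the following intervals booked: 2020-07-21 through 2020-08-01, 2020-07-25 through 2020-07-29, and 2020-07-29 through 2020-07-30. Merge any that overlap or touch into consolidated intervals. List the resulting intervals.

2020-07-25 through 2020-07-29 overlaps/touches 2020-07-21 through 2020-08-01 → extend to 2020-07-21 through 2020-08-01.
2020-07-29 through 2020-07-30 overlaps/touches 2020-07-21 through 2020-08-01 → extend to 2020-07-21 through 2020-08-01.

2020-07-21 through 2020-08-01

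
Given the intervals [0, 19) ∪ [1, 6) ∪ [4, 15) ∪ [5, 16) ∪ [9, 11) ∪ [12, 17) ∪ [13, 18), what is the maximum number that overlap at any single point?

At 13, 5 of the intervals are simultaneously active.
No point has more.

5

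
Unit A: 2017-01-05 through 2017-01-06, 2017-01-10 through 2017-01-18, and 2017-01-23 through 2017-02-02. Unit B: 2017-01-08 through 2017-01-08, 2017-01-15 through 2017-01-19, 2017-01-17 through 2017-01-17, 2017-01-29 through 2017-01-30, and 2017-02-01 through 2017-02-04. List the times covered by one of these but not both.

Merge the second list: 2017-01-08 through 2017-01-08, 2017-01-15 through 2017-01-19, 2017-01-29 through 2017-01-30, 2017-02-01 through 2017-02-04.
A \ B = 2017-01-05 through 2017-01-06, 2017-01-10 through 2017-01-14, 2017-01-23 through 2017-01-28, 2017-01-31 through 2017-01-31.
B \ A = 2017-01-08 through 2017-01-08, 2017-01-19 through 2017-01-19, 2017-02-03 through 2017-02-04.
Union of the two gives the symmetric difference.

2017-01-05 through 2017-01-06, 2017-01-08 through 2017-01-08, 2017-01-10 through 2017-01-14, 2017-01-19 through 2017-01-19, 2017-01-23 through 2017-01-28, 2017-01-31 through 2017-01-31, 2017-02-03 through 2017-02-04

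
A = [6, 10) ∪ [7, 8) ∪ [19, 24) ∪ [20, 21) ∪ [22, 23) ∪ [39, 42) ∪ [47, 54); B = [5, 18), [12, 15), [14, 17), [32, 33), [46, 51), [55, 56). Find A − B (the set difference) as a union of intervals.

First set merges to [6, 10), [19, 24), [39, 42), [47, 54).
Second set merges to [5, 18), [32, 33), [46, 51), [55, 56).
[6, 10): fully covered by B → removed.
[19, 24): no B overlap → unchanged.
[39, 42): no B overlap → unchanged.
[47, 54) minus B → [51, 54).

[19, 24) ∪ [39, 42) ∪ [51, 54)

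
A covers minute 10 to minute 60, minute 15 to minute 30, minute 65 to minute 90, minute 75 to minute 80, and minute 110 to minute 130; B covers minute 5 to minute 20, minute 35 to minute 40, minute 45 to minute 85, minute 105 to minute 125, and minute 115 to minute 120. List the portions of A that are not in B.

minute 20 to minute 35, minute 40 to minute 45, minute 85 to minute 90, minute 125 to minute 130

First set merges to minute 10 to minute 60, minute 65 to minute 90, minute 110 to minute 130.
Second set merges to minute 5 to minute 20, minute 35 to minute 40, minute 45 to minute 85, minute 105 to minute 125.
minute 10 to minute 60 with B removed leaves minute 20 to minute 35, minute 40 to minute 45.
minute 65 to minute 90 with B removed leaves minute 85 to minute 90.
minute 110 to minute 130 with B removed leaves minute 125 to minute 130.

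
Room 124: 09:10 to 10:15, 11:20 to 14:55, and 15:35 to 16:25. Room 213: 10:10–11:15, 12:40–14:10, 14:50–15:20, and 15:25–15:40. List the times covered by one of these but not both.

A but not B: 09:10–10:10, 11:20–12:40, 14:10–14:50, 15:40–16:25.
B but not A: 10:15–11:15, 14:55–15:20, 15:25–15:35.
Combining gives A △ B.

09:10–10:10, 10:15–11:15, 11:20–12:40, 14:10–14:50, 14:55–15:20, 15:25–15:35, 15:40–16:25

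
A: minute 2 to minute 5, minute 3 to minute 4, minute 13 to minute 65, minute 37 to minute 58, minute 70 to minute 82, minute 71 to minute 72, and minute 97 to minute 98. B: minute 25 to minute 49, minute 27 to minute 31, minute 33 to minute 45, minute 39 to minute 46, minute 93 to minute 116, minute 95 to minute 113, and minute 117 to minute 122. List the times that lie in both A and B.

Merge the first list: minute 2 to minute 5, minute 13 to minute 65, minute 70 to minute 82, minute 97 to minute 98.
Merge the second list: minute 25 to minute 49, minute 93 to minute 116, minute 117 to minute 122.
minute 2 to minute 5: no overlap with the second set.
minute 13 to minute 65 meets the second set on minute 25 to minute 49.
minute 70 to minute 82: no overlap with the second set.
minute 97 to minute 98 meets the second set on minute 97 to minute 98.

minute 25 to minute 49, minute 97 to minute 98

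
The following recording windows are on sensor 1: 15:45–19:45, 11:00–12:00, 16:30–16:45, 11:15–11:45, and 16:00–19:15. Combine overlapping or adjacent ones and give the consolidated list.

Sort by start: 11:00–12:00, 11:15–11:45, 15:45–19:45, 16:00–19:15, 16:30–16:45.
11:15–11:45 overlaps/touches 11:00–12:00 → extend to 11:00–12:00.
15:45–19:45 is disjoint → start new block.
16:00–19:15 overlaps/touches 15:45–19:45 → extend to 15:45–19:45.
16:30–16:45 overlaps/touches 15:45–19:45 → extend to 15:45–19:45.

11:00–12:00, 15:45–19:45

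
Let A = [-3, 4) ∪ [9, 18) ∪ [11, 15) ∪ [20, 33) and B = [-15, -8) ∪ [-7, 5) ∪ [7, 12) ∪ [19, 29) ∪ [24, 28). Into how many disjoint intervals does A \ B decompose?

First set merges to [-3, 4), [9, 18), [20, 33).
Second set merges to [-15, -8), [-7, 5), [7, 12), [19, 29).
A \ B = [12, 18), [29, 33).
That is 2 disjoint pieces.

2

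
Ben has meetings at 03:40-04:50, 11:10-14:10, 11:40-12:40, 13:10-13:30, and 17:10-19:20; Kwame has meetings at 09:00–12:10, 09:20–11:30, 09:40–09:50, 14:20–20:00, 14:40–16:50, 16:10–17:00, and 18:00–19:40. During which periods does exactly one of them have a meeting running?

03:40-04:50, 09:00-11:10, 12:10-14:10, 14:20-17:10, 19:20-20:00

First set merges to 03:40-04:50, 11:10-14:10, 17:10-19:20.
Second set merges to 09:00-12:10, 14:20-20:00.
Only in the first: 03:40-04:50, 12:10-14:10.
Only in the second: 09:00-11:10, 14:20-17:10, 19:20-20:00.
Together these are the periods covered by exactly one.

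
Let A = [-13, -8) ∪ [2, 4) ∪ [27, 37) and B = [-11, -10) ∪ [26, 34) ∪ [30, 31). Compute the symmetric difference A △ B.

[-13, -11) ∪ [-10, -8) ∪ [2, 4) ∪ [26, 27) ∪ [34, 37)

Merge the second list: [-11, -10), [26, 34).
A \ B = [-13, -11), [-10, -8), [2, 4), [34, 37).
B \ A = [26, 27).
Union of the two gives the symmetric difference.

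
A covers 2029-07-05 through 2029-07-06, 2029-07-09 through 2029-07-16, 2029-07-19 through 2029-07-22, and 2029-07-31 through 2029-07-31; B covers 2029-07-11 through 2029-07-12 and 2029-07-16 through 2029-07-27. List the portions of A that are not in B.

2029-07-05 through 2029-07-06, 2029-07-09 through 2029-07-10, 2029-07-13 through 2029-07-15, 2029-07-31 through 2029-07-31

2029-07-05 through 2029-07-06 is untouched.
2029-07-09 through 2029-07-16 with B removed leaves 2029-07-09 through 2029-07-10, 2029-07-13 through 2029-07-15.
2029-07-19 through 2029-07-22 lies entirely inside B → drops out.
2029-07-31 through 2029-07-31 is untouched.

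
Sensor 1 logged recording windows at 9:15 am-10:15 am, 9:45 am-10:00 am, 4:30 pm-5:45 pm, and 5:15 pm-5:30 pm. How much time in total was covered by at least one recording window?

2 h 15 min

Merged: 9:15 am-10:15 am, 4:30 pm-5:45 pm.
Lengths: 1 h + 1 h 15 min = 2 h 15 min.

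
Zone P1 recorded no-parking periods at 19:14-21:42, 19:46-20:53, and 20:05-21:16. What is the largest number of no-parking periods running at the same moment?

Sweep endpoints in order; track running count of active intervals.
Peak of 3 reached at 20:05.

3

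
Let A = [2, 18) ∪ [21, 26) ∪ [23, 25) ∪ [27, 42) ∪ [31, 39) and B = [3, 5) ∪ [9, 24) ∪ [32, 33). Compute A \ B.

[2, 3) ∪ [5, 9) ∪ [24, 26) ∪ [27, 32) ∪ [33, 42)

Merge the first list: [2, 18), [21, 26), [27, 42).
[2, 18) \ B = [2, 3), [5, 9).
[21, 26) \ B = [24, 26).
[27, 42) \ B = [27, 32), [33, 42).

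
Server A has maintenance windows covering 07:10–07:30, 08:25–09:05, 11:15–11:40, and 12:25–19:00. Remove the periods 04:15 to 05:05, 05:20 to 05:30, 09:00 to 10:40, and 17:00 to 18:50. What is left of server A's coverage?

07:10-07:30: nothing removed.
08:25-09:05 \ B = 08:25-09:00.
11:15-11:40: nothing removed.
12:25-19:00 \ B = 12:25-17:00, 18:50-19:00.

07:10-07:30, 08:25-09:00, 11:15-11:40, 12:25-17:00, 18:50-19:00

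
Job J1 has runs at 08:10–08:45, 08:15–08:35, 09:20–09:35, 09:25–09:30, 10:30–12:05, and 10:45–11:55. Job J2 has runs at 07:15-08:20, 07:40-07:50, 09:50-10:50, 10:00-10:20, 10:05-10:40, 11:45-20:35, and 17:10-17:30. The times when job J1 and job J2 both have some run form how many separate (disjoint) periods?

3

First set merges to 08:10–08:45, 09:20–09:35, 10:30–12:05.
Second set merges to 07:15–08:20, 09:50–10:50, 11:45–20:35.
A ∩ B = 08:10–08:20, 10:30–10:50, 11:45–12:05.
That is 3 disjoint pieces.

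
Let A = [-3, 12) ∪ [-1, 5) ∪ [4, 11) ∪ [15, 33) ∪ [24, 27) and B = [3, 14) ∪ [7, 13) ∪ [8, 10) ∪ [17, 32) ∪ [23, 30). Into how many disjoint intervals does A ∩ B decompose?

2

First set merges to [-3, 12), [15, 33).
Second set merges to [3, 14), [17, 32).
A ∩ B = [3, 12), [17, 32).
That is 2 disjoint pieces.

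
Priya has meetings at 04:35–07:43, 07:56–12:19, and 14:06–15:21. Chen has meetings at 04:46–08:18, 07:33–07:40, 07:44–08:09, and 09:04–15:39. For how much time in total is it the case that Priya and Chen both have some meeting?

7 h 49 min

Merge the second list: 04:46–08:18, 09:04–15:39.
A ∩ B = 04:46–07:43, 07:56–08:18, 09:04–12:19, 14:06–15:21.
Total: 2 h 57 min + 22 min + 3 h 15 min + 1 h 15 min = 7 h 49 min.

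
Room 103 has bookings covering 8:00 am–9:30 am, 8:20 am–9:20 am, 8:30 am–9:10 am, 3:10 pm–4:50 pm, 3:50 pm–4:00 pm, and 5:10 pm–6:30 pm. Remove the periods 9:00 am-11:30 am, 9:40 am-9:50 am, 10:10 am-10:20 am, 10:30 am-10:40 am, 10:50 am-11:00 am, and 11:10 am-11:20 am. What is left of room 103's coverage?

8:00 am–9:00 am, 3:10 pm–4:50 pm, 5:10 pm–6:30 pm

Merge the first list: 8:00 am–9:30 am, 3:10 pm–4:50 pm, 5:10 pm–6:30 pm.
Merge the second list: 9:00 am–11:30 am.
8:00 am–9:30 am \ B = 8:00 am–9:00 am.
3:10 pm–4:50 pm: nothing removed.
5:10 pm–6:30 pm: nothing removed.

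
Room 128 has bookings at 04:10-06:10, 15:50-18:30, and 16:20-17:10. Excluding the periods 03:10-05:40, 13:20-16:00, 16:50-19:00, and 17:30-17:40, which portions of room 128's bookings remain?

Merge the first list: 04:10–06:10, 15:50–18:30.
Merge the second list: 03:10–05:40, 13:20–16:00, 16:50–19:00.
04:10–06:10 minus B → 05:40–06:10.
15:50–18:30 minus B → 16:00–16:50.

05:40–06:10, 16:00–16:50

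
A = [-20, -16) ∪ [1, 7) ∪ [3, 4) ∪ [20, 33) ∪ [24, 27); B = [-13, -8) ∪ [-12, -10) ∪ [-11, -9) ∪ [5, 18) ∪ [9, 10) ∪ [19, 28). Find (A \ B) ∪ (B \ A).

Merge the first list: [-20, -16), [1, 7), [20, 33).
Merge the second list: [-13, -8), [5, 18), [19, 28).
A \ B = [-20, -16), [1, 5), [28, 33).
B \ A = [-13, -8), [7, 18), [19, 20).
Union of the two gives the symmetric difference.

[-20, -16) ∪ [-13, -8) ∪ [1, 5) ∪ [7, 18) ∪ [19, 20) ∪ [28, 33)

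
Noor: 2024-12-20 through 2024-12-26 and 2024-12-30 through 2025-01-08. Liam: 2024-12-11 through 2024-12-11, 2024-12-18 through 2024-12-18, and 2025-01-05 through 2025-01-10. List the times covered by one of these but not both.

A \ B = 2024-12-20 through 2024-12-26, 2024-12-30 through 2025-01-04.
B \ A = 2024-12-11 through 2024-12-11, 2024-12-18 through 2024-12-18, 2025-01-09 through 2025-01-10.
Union of the two gives the symmetric difference.

2024-12-11 through 2024-12-11, 2024-12-18 through 2024-12-18, 2024-12-20 through 2024-12-26, 2024-12-30 through 2025-01-04, 2025-01-09 through 2025-01-10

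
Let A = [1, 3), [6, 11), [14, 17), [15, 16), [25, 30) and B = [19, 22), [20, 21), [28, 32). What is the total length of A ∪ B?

20

Merge the first list: [1, 3), [6, 11), [14, 17), [25, 30).
Merge the second list: [19, 22), [28, 32).
A ∪ B = [1, 3), [6, 11), [14, 17), [19, 22), [25, 32).
Total: 2 + 5 + 3 + 3 + 7 = 20.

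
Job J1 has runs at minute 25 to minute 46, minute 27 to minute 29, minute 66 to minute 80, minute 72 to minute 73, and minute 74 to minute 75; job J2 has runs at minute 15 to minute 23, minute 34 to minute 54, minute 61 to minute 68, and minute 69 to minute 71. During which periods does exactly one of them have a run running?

Merge the first list: minute 25 to minute 46, minute 66 to minute 80.
A but not B: minute 25 to minute 34, minute 68 to minute 69, minute 71 to minute 80.
B but not A: minute 15 to minute 23, minute 46 to minute 54, minute 61 to minute 66.
Combining gives A △ B.

minute 15 to minute 23, minute 25 to minute 34, minute 46 to minute 54, minute 61 to minute 66, minute 68 to minute 69, minute 71 to minute 80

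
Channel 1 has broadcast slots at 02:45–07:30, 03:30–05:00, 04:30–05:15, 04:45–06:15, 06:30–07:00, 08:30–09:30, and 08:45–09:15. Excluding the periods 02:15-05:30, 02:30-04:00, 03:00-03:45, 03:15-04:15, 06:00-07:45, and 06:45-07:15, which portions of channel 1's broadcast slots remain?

A, merged: 02:45-07:30, 08:30-09:30.
B, merged: 02:15-05:30, 06:00-07:45.
02:45-07:30 \ B = 05:30-06:00.
08:30-09:30: nothing removed.

05:30-06:00, 08:30-09:30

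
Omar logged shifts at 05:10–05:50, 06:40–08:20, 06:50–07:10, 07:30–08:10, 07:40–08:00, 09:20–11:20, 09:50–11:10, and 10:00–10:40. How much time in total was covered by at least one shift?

Merged: 05:10–05:50, 06:40–08:20, 09:20–11:20.
Lengths: 40 min + 1 h 40 min + 2 h = 4 h 20 min.

4 h 20 min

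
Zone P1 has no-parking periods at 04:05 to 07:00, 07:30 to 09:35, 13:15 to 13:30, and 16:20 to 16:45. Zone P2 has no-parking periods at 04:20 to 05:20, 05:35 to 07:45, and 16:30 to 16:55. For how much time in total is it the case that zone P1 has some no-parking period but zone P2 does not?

A \ B = 04:05–04:20, 05:20–05:35, 07:45–09:35, 13:15–13:30, 16:20–16:30.
Total: 15 min + 15 min + 1 h 50 min + 15 min + 10 min = 2 h 45 min.

2 h 45 min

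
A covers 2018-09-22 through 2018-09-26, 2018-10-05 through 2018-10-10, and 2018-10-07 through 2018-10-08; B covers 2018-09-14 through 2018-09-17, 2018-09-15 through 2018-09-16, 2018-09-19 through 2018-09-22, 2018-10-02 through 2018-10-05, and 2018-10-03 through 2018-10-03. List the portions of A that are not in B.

Merge the first list: 2018-09-22 through 2018-09-26, 2018-10-05 through 2018-10-10.
Merge the second list: 2018-09-14 through 2018-09-17, 2018-09-19 through 2018-09-22, 2018-10-02 through 2018-10-05.
2018-09-22 through 2018-09-26 \ B = 2018-09-23 through 2018-09-26.
2018-10-05 through 2018-10-10 \ B = 2018-10-06 through 2018-10-10.

2018-09-23 through 2018-09-26, 2018-10-06 through 2018-10-10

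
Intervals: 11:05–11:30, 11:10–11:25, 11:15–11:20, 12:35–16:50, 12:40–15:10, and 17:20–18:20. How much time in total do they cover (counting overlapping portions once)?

5 h 40 min

Merged: 11:05–11:30, 12:35–16:50, 17:20–18:20.
Lengths: 25 min + 4 h 15 min + 1 h = 5 h 40 min.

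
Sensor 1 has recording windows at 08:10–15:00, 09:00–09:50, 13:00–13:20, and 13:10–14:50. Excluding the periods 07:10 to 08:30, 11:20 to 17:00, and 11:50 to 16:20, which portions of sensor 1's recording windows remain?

08:30–11:20

First set merges to 08:10–15:00.
Second set merges to 07:10–08:30, 11:20–17:00.
08:10–15:00 minus B → 08:30–11:20.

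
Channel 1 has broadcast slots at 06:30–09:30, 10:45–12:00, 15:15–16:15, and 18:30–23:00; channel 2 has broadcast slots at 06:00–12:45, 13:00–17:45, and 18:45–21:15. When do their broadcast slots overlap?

06:30–09:30, 10:45–12:00, 15:15–16:15, 18:45–21:15

06:30–09:30 meets the second set on 06:30–09:30.
10:45–12:00 meets the second set on 10:45–12:00.
15:15–16:15 meets the second set on 15:15–16:15.
18:30–23:00 meets the second set on 18:45–21:15.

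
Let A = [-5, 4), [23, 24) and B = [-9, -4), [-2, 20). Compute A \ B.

[-5, 4) \ B = [-4, -2).
[23, 24): nothing removed.

[-4, -2) ∪ [23, 24)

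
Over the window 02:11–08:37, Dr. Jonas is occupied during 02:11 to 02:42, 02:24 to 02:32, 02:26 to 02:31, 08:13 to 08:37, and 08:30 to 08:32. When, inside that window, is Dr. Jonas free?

The merged coverage is 02:11-02:42, 08:13-08:37.
Gaps within 02:11-08:37: 02:42-08:13.

02:42-08:13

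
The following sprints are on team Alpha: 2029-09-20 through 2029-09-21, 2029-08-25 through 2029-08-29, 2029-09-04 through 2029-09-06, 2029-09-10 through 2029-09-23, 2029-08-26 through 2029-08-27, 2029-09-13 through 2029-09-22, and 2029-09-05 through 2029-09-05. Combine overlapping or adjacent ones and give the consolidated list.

Sort by start: 2029-08-25 through 2029-08-29, 2029-08-26 through 2029-08-27, 2029-09-04 through 2029-09-06, 2029-09-05 through 2029-09-05, 2029-09-10 through 2029-09-23, 2029-09-13 through 2029-09-22, 2029-09-20 through 2029-09-21.
2029-08-26 through 2029-08-27 overlaps/touches 2029-08-25 through 2029-08-29 → extend to 2029-08-25 through 2029-08-29.
2029-09-04 through 2029-09-06 is disjoint → start new block.
2029-09-05 through 2029-09-05 overlaps/touches 2029-09-04 through 2029-09-06 → extend to 2029-09-04 through 2029-09-06.
2029-09-10 through 2029-09-23 is disjoint → start new block.
2029-09-13 through 2029-09-22 overlaps/touches 2029-09-10 through 2029-09-23 → extend to 2029-09-10 through 2029-09-23.
2029-09-20 through 2029-09-21 overlaps/touches 2029-09-10 through 2029-09-23 → extend to 2029-09-10 through 2029-09-23.

2029-08-25 through 2029-08-29, 2029-09-04 through 2029-09-06, 2029-09-10 through 2029-09-23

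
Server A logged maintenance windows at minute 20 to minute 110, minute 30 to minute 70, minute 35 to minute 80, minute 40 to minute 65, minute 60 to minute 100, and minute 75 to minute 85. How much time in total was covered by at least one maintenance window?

90 minutes

Merged: minute 20 to minute 110.
Length: 90 minutes.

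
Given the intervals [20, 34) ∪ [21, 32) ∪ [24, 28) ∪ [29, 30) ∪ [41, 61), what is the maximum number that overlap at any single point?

At 24, 3 of the intervals are simultaneously active.
No point has more.

3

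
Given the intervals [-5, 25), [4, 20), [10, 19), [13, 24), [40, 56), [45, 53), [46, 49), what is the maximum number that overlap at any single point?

Sweep endpoints in order; track running count of active intervals.
Peak of 4 reached at 13.

4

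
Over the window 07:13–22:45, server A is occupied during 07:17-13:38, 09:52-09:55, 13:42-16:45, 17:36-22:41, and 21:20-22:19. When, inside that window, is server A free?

07:13-07:17, 13:38-13:42, 16:45-17:36, 22:41-22:45

Covered (merged): 07:17-13:38, 13:42-16:45, 17:36-22:41.
Complement within 07:13-22:45: 07:13-07:17, 13:38-13:42, 16:45-17:36, 22:41-22:45.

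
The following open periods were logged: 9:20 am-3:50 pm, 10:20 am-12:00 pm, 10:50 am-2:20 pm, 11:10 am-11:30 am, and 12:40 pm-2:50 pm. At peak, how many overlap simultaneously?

4

Walk the sorted start/end points keeping a running depth.
The depth first hits 4 at 11:10 am.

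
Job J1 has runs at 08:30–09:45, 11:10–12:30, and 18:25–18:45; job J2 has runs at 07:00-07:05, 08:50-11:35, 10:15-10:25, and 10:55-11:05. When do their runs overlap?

Merge the second list: 07:00–07:05, 08:50–11:35.
08:30–09:45 overlaps B on 08:50–09:45.
11:10–12:30 overlaps B on 11:10–11:35.
18:25–18:45 falls entirely outside B.

08:50–09:45, 11:10–11:35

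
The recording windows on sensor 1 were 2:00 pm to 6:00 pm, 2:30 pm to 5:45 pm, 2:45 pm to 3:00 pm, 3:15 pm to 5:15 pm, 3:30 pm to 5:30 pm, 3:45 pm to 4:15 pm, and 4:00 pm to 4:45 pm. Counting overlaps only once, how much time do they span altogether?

Merged: 2:00 pm–6:00 pm.
Length: 4 h.

4 h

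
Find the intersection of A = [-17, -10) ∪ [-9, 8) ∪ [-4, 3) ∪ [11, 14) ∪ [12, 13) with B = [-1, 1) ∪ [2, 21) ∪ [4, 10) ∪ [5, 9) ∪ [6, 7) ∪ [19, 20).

A, merged: [-17, -10), [-9, 8), [11, 14).
B, merged: [-1, 1), [2, 21).
[-17, -10) meets no B interval.
[-9, 8) ∩ B → [-1, 1), [2, 8).
[11, 14) ∩ B → [11, 14).

[-1, 1) ∪ [2, 8) ∪ [11, 14)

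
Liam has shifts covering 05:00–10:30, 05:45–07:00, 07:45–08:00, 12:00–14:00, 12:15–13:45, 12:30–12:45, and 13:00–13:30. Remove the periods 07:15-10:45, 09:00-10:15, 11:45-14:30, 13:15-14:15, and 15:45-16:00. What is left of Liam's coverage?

A, merged: 05:00–10:30, 12:00–14:00.
B, merged: 07:15–10:45, 11:45–14:30, 15:45–16:00.
05:00–10:30 \ B = 05:00–07:15.
12:00–14:00: entirely removed.

05:00–07:15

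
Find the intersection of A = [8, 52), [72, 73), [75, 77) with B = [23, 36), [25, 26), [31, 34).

Merge the second list: [23, 36).
[8, 52) meets the second set on [23, 36).
[72, 73): no overlap with the second set.
[75, 77): no overlap with the second set.

[23, 36)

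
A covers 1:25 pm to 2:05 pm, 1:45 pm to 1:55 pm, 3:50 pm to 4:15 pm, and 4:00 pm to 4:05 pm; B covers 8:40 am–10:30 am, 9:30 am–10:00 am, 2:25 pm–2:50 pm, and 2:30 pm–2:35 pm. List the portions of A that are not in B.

A, merged: 1:25 pm–2:05 pm, 3:50 pm–4:15 pm.
B, merged: 8:40 am–10:30 am, 2:25 pm–2:50 pm.
1:25 pm–2:05 pm: nothing removed.
3:50 pm–4:15 pm: nothing removed.

1:25 pm–2:05 pm, 3:50 pm–4:15 pm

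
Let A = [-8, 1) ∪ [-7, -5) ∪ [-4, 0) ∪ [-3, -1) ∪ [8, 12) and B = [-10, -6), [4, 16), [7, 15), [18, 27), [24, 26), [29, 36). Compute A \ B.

[-6, 1)

A, merged: [-8, 1), [8, 12).
B, merged: [-10, -6), [4, 16), [18, 27), [29, 36).
[-8, 1) with B removed leaves [-6, 1).
[8, 12) lies entirely inside B → drops out.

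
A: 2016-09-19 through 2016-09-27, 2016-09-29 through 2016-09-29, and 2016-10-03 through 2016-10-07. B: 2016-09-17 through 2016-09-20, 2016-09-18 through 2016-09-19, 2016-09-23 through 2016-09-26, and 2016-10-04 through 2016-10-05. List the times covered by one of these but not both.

B, merged: 2016-09-17 through 2016-09-20, 2016-09-23 through 2016-09-26, 2016-10-04 through 2016-10-05.
A but not B: 2016-09-21 through 2016-09-22, 2016-09-27 through 2016-09-27, 2016-09-29 through 2016-09-29, 2016-10-03 through 2016-10-03, 2016-10-06 through 2016-10-07.
B but not A: 2016-09-17 through 2016-09-18.
Combining gives A △ B.

2016-09-17 through 2016-09-18, 2016-09-21 through 2016-09-22, 2016-09-27 through 2016-09-27, 2016-09-29 through 2016-09-29, 2016-10-03 through 2016-10-03, 2016-10-06 through 2016-10-07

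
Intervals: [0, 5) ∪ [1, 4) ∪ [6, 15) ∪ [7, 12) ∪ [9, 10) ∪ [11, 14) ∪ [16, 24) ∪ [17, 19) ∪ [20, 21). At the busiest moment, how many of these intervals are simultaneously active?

3

At 9, 3 of the intervals are simultaneously active.
No point has more.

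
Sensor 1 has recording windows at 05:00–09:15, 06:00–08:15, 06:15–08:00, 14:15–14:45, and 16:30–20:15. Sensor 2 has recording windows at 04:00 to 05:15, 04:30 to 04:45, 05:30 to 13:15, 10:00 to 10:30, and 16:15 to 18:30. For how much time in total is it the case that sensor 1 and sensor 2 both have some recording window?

First set merges to 05:00–09:15, 14:15–14:45, 16:30–20:15.
Second set merges to 04:00–05:15, 05:30–13:15, 16:15–18:30.
A ∩ B = 05:00–05:15, 05:30–09:15, 16:30–18:30.
Total: 15 min + 3 h 45 min + 2 h = 6 h.

6 h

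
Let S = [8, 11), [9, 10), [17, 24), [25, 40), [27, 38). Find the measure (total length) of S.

25

Merged: [8, 11), [17, 24), [25, 40).
Lengths: 3 + 7 + 15 = 25.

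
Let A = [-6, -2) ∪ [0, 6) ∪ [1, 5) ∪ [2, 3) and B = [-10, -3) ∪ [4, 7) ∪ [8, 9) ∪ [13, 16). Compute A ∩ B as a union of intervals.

[-6, -3) ∪ [4, 6)

First set merges to [-6, -2), [0, 6).
[-6, -2) meets the second set on [-6, -3).
[0, 6) meets the second set on [4, 6).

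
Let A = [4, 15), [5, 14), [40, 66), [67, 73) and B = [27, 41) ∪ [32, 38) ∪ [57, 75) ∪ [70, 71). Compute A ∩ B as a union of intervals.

A, merged: [4, 15), [40, 66), [67, 73).
B, merged: [27, 41), [57, 75).
[4, 15): no overlap with the second set.
[40, 66) meets the second set on [40, 41), [57, 66).
[67, 73) meets the second set on [67, 73).

[40, 41) ∪ [57, 66) ∪ [67, 73)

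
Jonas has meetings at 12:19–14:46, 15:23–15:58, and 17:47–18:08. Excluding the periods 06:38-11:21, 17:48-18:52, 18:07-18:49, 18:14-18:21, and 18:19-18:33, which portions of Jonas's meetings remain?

B, merged: 06:38–11:21, 17:48–18:52.
12:19–14:46: no B overlap → unchanged.
15:23–15:58: no B overlap → unchanged.
17:47–18:08 minus B → 17:47–17:48.

12:19–14:46, 15:23–15:58, 17:47–17:48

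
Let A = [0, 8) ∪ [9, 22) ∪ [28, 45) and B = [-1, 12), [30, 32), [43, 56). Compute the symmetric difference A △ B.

A but not B: [12, 22), [28, 30), [32, 43).
B but not A: [-1, 0), [8, 9), [45, 56).
Combining gives A △ B.

[-1, 0) ∪ [8, 9) ∪ [12, 22) ∪ [28, 30) ∪ [32, 43) ∪ [45, 56)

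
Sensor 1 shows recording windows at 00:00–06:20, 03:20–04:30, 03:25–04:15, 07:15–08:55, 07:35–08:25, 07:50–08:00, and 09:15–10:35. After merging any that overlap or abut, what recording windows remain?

00:00–06:20, 07:15–08:55, 09:15–10:35

03:20–04:30 overlaps/touches 00:00–06:20 → extend to 00:00–06:20.
03:25–04:15 overlaps/touches 00:00–06:20 → extend to 00:00–06:20.
07:15–08:55 is disjoint → start new block.
07:35–08:25 overlaps/touches 07:15–08:55 → extend to 07:15–08:55.
07:50–08:00 overlaps/touches 07:15–08:55 → extend to 07:15–08:55.
09:15–10:35 is disjoint → start new block.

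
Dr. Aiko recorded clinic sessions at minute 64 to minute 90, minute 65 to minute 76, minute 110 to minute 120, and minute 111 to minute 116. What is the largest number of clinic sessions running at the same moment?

Walk the sorted start/end points keeping a running depth.
The depth first hits 2 at minute 65.

2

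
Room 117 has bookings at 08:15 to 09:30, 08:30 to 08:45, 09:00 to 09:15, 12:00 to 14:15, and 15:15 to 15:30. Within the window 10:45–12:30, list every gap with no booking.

10:45–12:00

The merged coverage is 08:15–09:30, 12:00–14:15, 15:15–15:30.
Complement within 10:45–12:30: 10:45–12:00.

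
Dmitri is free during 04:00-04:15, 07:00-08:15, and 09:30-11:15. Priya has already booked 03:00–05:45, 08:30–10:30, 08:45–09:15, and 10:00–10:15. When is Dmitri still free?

B, merged: 03:00–05:45, 08:30–10:30.
04:00–04:15 lies entirely inside B → drops out.
07:00–08:15 is untouched.
09:30–11:15 with B removed leaves 10:30–11:15.

07:00–08:15, 10:30–11:15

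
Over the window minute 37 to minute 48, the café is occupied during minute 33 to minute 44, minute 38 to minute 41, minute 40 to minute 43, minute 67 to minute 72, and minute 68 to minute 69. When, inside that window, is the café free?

Covered (merged): minute 33 to minute 44, minute 67 to minute 72.
Complement within minute 37 to minute 48: minute 44 to minute 48.

minute 44 to minute 48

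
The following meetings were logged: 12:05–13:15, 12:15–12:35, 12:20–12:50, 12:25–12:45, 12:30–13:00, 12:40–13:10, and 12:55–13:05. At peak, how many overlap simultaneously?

5

Walk the sorted start/end points keeping a running depth.
The depth first hits 5 at 12:30.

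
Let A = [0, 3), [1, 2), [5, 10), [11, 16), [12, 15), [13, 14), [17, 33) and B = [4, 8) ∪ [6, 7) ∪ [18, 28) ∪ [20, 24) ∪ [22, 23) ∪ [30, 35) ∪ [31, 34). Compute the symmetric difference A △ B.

[0, 3) ∪ [4, 5) ∪ [8, 10) ∪ [11, 16) ∪ [17, 18) ∪ [28, 30) ∪ [33, 35)

First set merges to [0, 3), [5, 10), [11, 16), [17, 33).
Second set merges to [4, 8), [18, 28), [30, 35).
Only in the first: [0, 3), [8, 10), [11, 16), [17, 18), [28, 30).
Only in the second: [4, 5), [33, 35).
Together these are the periods covered by exactly one.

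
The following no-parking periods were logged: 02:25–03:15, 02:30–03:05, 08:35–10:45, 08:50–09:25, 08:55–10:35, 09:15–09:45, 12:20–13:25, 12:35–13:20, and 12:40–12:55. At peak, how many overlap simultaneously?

4

At 09:15, 4 of the intervals are simultaneously active.
No point has more.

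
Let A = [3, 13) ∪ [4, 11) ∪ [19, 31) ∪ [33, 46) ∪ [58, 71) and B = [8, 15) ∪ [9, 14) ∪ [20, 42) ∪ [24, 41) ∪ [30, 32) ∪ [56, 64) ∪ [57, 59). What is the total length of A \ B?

First set merges to [3, 13), [19, 31), [33, 46), [58, 71).
Second set merges to [8, 15), [20, 42), [56, 64).
A \ B = [3, 8), [19, 20), [42, 46), [64, 71).
Total: 5 + 1 + 4 + 7 = 17.

17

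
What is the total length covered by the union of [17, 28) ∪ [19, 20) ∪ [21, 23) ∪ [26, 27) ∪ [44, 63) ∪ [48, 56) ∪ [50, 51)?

30

Merged: [17, 28), [44, 63).
Lengths: 11 + 19 = 30.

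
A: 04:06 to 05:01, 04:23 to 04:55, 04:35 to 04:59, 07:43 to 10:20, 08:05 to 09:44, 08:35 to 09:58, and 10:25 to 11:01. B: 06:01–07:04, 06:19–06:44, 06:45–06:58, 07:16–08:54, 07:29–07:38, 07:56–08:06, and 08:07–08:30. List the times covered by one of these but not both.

Merge the first list: 04:06–05:01, 07:43–10:20, 10:25–11:01.
Merge the second list: 06:01–07:04, 07:16–08:54.
A \ B = 04:06–05:01, 08:54–10:20, 10:25–11:01.
B \ A = 06:01–07:04, 07:16–07:43.
Union of the two gives the symmetric difference.

04:06–05:01, 06:01–07:04, 07:16–07:43, 08:54–10:20, 10:25–11:01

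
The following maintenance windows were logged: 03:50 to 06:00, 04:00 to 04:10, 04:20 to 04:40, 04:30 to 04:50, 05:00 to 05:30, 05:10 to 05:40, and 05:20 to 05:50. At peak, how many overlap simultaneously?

Sweep endpoints in order; track running count of active intervals.
Peak of 4 reached at 05:20.

4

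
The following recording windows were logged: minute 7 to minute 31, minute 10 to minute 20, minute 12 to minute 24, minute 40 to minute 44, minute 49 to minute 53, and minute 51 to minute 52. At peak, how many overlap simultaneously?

3

At minute 12, 3 of the intervals are simultaneously active.
No point has more.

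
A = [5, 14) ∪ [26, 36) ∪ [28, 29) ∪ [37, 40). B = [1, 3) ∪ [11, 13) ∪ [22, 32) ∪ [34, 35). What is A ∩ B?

[11, 13) ∪ [26, 32) ∪ [34, 35)

A, merged: [5, 14), [26, 36), [37, 40).
[5, 14) overlaps B on [11, 13).
[26, 36) overlaps B on [26, 32), [34, 35).
[37, 40) falls entirely outside B.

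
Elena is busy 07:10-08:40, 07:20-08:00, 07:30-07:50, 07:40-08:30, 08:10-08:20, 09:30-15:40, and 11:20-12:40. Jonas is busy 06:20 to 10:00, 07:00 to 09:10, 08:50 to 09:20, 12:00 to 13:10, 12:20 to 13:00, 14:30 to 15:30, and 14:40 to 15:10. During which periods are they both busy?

A, merged: 07:10-08:40, 09:30-15:40.
B, merged: 06:20-10:00, 12:00-13:10, 14:30-15:30.
07:10-08:40 overlaps B on 07:10-08:40.
09:30-15:40 overlaps B on 09:30-10:00, 12:00-13:10, 14:30-15:30.

07:10-08:40, 09:30-10:00, 12:00-13:10, 14:30-15:30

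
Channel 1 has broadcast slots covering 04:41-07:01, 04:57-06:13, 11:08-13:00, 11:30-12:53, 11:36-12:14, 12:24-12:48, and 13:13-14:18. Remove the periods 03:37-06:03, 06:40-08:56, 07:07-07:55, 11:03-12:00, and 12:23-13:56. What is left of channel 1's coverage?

06:03-06:40, 12:00-12:23, 13:56-14:18

Merge the first list: 04:41-07:01, 11:08-13:00, 13:13-14:18.
Merge the second list: 03:37-06:03, 06:40-08:56, 11:03-12:00, 12:23-13:56.
04:41-07:01 \ B = 06:03-06:40.
11:08-13:00 \ B = 12:00-12:23.
13:13-14:18 \ B = 13:56-14:18.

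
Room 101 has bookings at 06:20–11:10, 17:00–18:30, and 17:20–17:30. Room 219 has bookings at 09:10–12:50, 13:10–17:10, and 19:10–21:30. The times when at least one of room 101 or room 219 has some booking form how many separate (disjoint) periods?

3

Merge the first list: 06:20-11:10, 17:00-18:30.
A ∪ B = 06:20-12:50, 13:10-18:30, 19:10-21:30.
That is 3 disjoint pieces.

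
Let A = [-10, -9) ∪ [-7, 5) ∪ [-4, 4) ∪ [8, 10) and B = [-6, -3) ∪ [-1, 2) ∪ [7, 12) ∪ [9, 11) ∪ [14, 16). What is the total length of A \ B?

A, merged: [-10, -9), [-7, 5), [8, 10).
B, merged: [-6, -3), [-1, 2), [7, 12), [14, 16).
A \ B = [-10, -9), [-7, -6), [-3, -1), [2, 5).
Total: 1 + 1 + 2 + 3 = 7.

7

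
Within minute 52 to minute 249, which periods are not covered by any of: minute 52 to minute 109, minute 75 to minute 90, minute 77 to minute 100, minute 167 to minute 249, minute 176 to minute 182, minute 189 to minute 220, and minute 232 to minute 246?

minute 109 to minute 167

Covered (merged): minute 52 to minute 109, minute 167 to minute 249.
Uncovered inside minute 52 to minute 249: minute 109 to minute 167.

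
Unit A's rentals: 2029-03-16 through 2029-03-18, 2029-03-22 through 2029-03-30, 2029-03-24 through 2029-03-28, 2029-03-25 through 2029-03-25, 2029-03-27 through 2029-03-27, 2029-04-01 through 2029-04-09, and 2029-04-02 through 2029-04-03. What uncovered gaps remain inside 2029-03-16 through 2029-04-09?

2029-03-19 through 2029-03-21, 2029-03-31 through 2029-03-31

The merged coverage is 2029-03-16 through 2029-03-18, 2029-03-22 through 2029-03-30, 2029-04-01 through 2029-04-09.
Complement within 2029-03-16 through 2029-04-09: 2029-03-19 through 2029-03-21, 2029-03-31 through 2029-03-31.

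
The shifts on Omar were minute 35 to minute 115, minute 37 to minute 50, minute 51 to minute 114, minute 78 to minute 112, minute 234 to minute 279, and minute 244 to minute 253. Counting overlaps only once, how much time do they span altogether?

125 minutes

Merged: minute 35 to minute 115, minute 234 to minute 279.
Lengths: 80 minutes + 45 minutes = 125 minutes.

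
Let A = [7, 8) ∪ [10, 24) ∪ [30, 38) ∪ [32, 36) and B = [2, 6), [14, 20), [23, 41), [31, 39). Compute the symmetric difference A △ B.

A, merged: [7, 8), [10, 24), [30, 38).
B, merged: [2, 6), [14, 20), [23, 41).
Only in the first: [7, 8), [10, 14), [20, 23).
Only in the second: [2, 6), [24, 30), [38, 41).
Together these are the periods covered by exactly one.

[2, 6) ∪ [7, 8) ∪ [10, 14) ∪ [20, 23) ∪ [24, 30) ∪ [38, 41)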